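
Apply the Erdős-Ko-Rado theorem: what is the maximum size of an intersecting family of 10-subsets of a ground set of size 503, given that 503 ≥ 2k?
max |F| = C(502, 9) = 5190969963578756500

The Erdős-Ko-Rado theorem states: for n ≥ 2k, an intersecting family of k-subsets of an n-element set has size at most C(n − 1, k − 1), with equality for 'star' families {A ⊆ [n] : |A| = k, i ∈ A} (fix an element i). For n = 503, k = 10: C(502, 9) = 5190969963578756500.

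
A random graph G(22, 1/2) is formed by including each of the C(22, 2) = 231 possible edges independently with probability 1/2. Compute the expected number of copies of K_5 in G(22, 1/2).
E[# K_5] = C(22, 5) · (1/2)^C(5, 2) = 26334 / 2^10 = 13167/512 ≈ 25.716797

For each 5-subset S of vertices (there are C(22, 5) = 26334 such S), let X_S = 1 if S induces a K_5 (all C(5, 2) = 10 edges present). Then P(X_S = 1) = (1/2)^10 = 1/1024. By linearity of expectation, E[# K_5] = C(22, 5) · (1/2)^10 = 26334 / 1024 = 13167/512 ≈ 25.716797.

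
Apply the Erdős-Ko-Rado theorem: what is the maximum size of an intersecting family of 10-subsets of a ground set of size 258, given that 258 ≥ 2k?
max |F| = C(257, 9) = 11698174409548000

Erdős-Ko-Rado (1961): when n ≥ 2k, max |F| = C(n−1, k−1). The bound is attained by the star {A : i ∈ A} for any fixed i ∈ [n]. Here C(258−1, 10−1) = C(257, 9) = 11698174409548000.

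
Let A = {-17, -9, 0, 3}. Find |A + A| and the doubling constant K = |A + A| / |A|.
K = |A + A| / |A| = 10/4 = 5/2

Enumerate A + A = {a + b : a, b ∈ A}. With |A| = 4, there are |A|^2 = 16 ordered sum pairs; collecting distinct values, A + A = {-34, -26, -18, -17, -14, -9, -6, 0, 3, 6}, so |A + A| = 10. Thus K = 10/4 = 5/2. For comparison, the minimum possible |A + A| over all 4-element sets is 2·4 − 1 = 7 (so min K = 7/4), attained only by arithmetic progressions.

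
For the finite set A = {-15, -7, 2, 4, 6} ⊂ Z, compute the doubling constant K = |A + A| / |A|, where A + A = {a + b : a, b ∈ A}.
K = |A + A| / |A| = 14/5

Enumerate A + A = {a + b : a, b ∈ A}. With |A| = 5, there are |A|^2 = 25 ordered sum pairs; collecting distinct values, A + A = {-30, -22, -14, -13, -11, -9, -5, -3, -1, 4, 6, 8, 10, 12}, so |A + A| = 14. Thus K = 14/5. For comparison, the minimum possible |A + A| over all 5-element sets is 2·5 − 1 = 9 (so min K = 9/5), attained only by arithmetic progressions.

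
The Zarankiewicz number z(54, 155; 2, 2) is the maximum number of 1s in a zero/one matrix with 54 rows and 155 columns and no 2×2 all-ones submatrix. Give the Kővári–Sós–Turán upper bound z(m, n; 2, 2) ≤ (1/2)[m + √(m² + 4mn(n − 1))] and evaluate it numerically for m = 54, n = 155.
z(54, 155; 2, 2) ≤ (1/2)[54 + √(54² + 4·54·155·154)] = (1/2)[54 + √5158836] = 1162.6536

Kővári–Sós–Turán: let r_1, ..., r_54 be the row sums and z = Σ r_i the total number of 1s. Each pair of columns can share at most one row with both entries 1 (else a 2×2 all-ones block appears), so Σ_i C(r_i, 2) ≤ C(155, 2) = 11935. By convexity Σ_i C(r_i, 2) ≥ 54·C(z/54, 2) = z(z − 54)/(2·54), giving z² − 54z − 54·155·154 ≤ 0 and hence z ≤ (1/2)[54 + √(2916 + 4·1288980)] = (1/2)[54 + √5158836] ≈ (1/2)(54 + 2271.3071) = 1162.6536.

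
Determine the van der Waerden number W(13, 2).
W(13, 2) = 13 + 1 = 14

A 2-term AP is any pair of integers, so a monochromatic 2-AP exists iff some colour is used at least twice. With 13 colours, the colouring i ↦ i on {1, ..., 13} uses each colour once, avoiding any monochromatic pair, so W(13, 2) > 13. For {1, ..., 14}, pigeonhole forces two integers of the same colour, which form a monochromatic 2-AP. Hence W(13, 2) = 14.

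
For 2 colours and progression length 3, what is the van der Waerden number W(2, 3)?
W(2, 3) = 9

Lower bound: the 2-colouring RRBBRRBB of {1, ..., 8} (R at positions {1, 2, 5, 6}, B at {3, 4, 7, 8}) contains no monochromatic 3-term AP, so W(2, 3) > 8. Upper bound: a case analysis on any 2-colouring of {1, ..., 9} forces such an AP. Hence W(2, 3) = 9.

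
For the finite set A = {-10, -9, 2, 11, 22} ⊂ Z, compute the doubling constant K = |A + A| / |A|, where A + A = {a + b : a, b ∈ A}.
K = |A + A| / |A| = 14/5

Enumerate A + A = {a + b : a, b ∈ A}. With |A| = 5, there are |A|^2 = 25 ordered sum pairs; collecting distinct values, A + A = {-20, -19, -18, -8, -7, 1, 2, 4, 12, 13, 22, 24, 33, 44}, so |A + A| = 14. Thus K = 14/5. For comparison, the minimum possible |A + A| over all 5-element sets is 2·5 − 1 = 9 (so min K = 9/5), attained only by arithmetic progressions.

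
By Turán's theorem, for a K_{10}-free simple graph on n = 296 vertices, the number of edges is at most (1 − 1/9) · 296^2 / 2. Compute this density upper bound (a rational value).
Turán density bound = (8/9) · 296^2/2 = 350464/9 ≈ 38940.4444

Turán's theorem: ex(n, K_{r+1}) is achieved by the complete r-partite Turán graph T(n, r) with parts as balanced as possible, and is at most (1 − 1/r) · n^2/2. For r = 9, n = 296: the density bound is (8/9) · 87616/2 = 350464/9 ≈ 38940.4444. The integer-valued extremum is e(T(296, 9)) = 38940, which is strictly less than the density bound 350464/9 since 9 ∤ 296 (the parts of T(296, 9) cannot all be equal).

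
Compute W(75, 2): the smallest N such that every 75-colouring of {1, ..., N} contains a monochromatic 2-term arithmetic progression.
W(75, 2) = 75 + 1 = 76

A 2-term AP is any pair of integers, so a monochromatic 2-AP exists iff some colour is used at least twice. With 75 colours, the colouring i ↦ i on {1, ..., 75} uses each colour once, avoiding any monochromatic pair, so W(75, 2) > 75. For {1, ..., 76}, pigeonhole forces two integers of the same colour, which form a monochromatic 2-AP. Hence W(75, 2) = 76.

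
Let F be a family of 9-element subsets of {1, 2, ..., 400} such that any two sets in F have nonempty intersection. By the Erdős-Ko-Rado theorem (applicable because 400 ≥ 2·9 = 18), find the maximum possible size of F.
max |F| = C(399, 8) = 14845439924778771

Erdős-Ko-Rado (1961): when n ≥ 2k, max |F| = C(n−1, k−1). The bound is attained by the star {A : i ∈ A} for any fixed i ∈ [n]. Here C(400−1, 9−1) = C(399, 8) = 14845439924778771.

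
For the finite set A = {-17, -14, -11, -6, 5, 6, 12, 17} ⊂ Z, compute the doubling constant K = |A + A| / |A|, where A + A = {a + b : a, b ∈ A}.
K = |A + A| / |A| = 30/8 = 15/4

Enumerate A + A = {a + b : a, b ∈ A}. With |A| = 8, there are |A|^2 = 64 ordered sum pairs; collecting distinct values, A + A = {-34, -31, -28, -25, -23, -22, -20, -17, -12, -11, -9, -8, -6, -5, -2, -1, 0, 1, 3, 6, 10, 11, 12, 17, 18, 22, 23, 24, 29, 34}, so |A + A| = 30. Thus K = 30/8 = 15/4. For comparison, the minimum possible |A + A| over all 8-element sets is 2·8 − 1 = 15 (so min K = 15/8), attained only by arithmetic progressions.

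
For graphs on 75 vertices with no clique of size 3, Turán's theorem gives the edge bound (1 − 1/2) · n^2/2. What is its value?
Turán density bound = (1/2) · 75^2/2 = 5625/4 ≈ 1406.25

Turán's theorem: ex(n, K_{r+1}) is achieved by the complete r-partite Turán graph T(n, r) with parts as balanced as possible, and is at most (1 − 1/r) · n^2/2. For r = 2, n = 75: the density bound is (1/2) · 5625/2 = 5625/4 ≈ 1406.25. The integer-valued extremum is e(T(75, 2)) = 1406, which is strictly less than the density bound 5625/4 since 2 ∤ 75 (the parts of T(75, 2) cannot all be equal).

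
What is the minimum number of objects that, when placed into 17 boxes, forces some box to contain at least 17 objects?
n = (17 − 1)·17 + 1 = 273

By the generalised pigeonhole principle, to guarantee some box contains ≥ r objects we need more than (r − 1) · k objects total. Threshold: n = (r − 1) · k + 1. With r = 17 and k = 17: n = 16 · 17 + 1 = 272 + 1 = 273. For n = 272 = 16 · 17, we can put exactly 16 objects in every box, avoiding 17 in any single one — so 273 is tight.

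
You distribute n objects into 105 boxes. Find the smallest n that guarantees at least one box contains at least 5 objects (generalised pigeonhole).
n = (5 − 1)·105 + 1 = 421

By the generalised pigeonhole principle, to guarantee some box contains ≥ r objects we need more than (r − 1) · k objects total. Threshold: n = (r − 1) · k + 1. With r = 5 and k = 105: n = 4 · 105 + 1 = 420 + 1 = 421. For n = 420 = 4 · 105, we can put exactly 4 objects in every box, avoiding 5 in any single one — so 421 is tight.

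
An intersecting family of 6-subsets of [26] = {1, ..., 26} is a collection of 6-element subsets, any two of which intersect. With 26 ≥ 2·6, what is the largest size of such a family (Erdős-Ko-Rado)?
max |F| = C(25, 5) = 53130

Erdős-Ko-Rado (1961): when n ≥ 2k, max |F| = C(n−1, k−1). The bound is attained by the star {A : i ∈ A} for any fixed i ∈ [n]. Here C(26−1, 6−1) = C(25, 5) = 53130.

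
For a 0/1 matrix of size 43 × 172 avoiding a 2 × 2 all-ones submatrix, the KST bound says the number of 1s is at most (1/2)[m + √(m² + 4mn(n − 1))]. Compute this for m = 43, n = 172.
z(43, 172; 2, 2) ≤ (1/2)[43 + √(43² + 4·43·172·171)] = (1/2)[43 + √5060713] = 1146.3014

Kővári–Sós–Turán: let r_1, ..., r_43 be the row sums and z = Σ r_i the total number of 1s. Each pair of columns can share at most one row with both entries 1 (else a 2×2 all-ones block appears), so Σ_i C(r_i, 2) ≤ C(172, 2) = 14706. By convexity Σ_i C(r_i, 2) ≥ 43·C(z/43, 2) = z(z − 43)/(2·43), giving z² − 43z − 43·172·171 ≤ 0 and hence z ≤ (1/2)[43 + √(1849 + 4·1264716)] = (1/2)[43 + √5060713] ≈ (1/2)(43 + 2249.6029) = 1146.3014.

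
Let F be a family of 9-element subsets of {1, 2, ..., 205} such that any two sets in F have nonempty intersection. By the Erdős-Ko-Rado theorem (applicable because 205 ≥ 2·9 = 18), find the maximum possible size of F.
max |F| = C(204, 8) = 64739240078535

Erdős-Ko-Rado (1961): when n ≥ 2k, max |F| = C(n−1, k−1). The bound is attained by the star {A : i ∈ A} for any fixed i ∈ [n]. Here C(205−1, 9−1) = C(204, 8) = 64739240078535.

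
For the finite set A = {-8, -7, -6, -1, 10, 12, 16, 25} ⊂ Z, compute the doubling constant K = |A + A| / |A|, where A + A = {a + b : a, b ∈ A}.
K = |A + A| / |A| = 32/8 = 4

Enumerate A + A = {a + b : a, b ∈ A}. With |A| = 8, there are |A|^2 = 64 ordered sum pairs; collecting distinct values, A + A = {-16, -15, -14, -13, -12, -9, -8, -7, -2, 2, 3, 4, 5, 6, 8, 9, 10, 11, 15, 17, 18, 19, 20, 22, 24, 26, 28, 32, 35, 37, 41, 50}, so |A + A| = 32. Thus K = 32/8 = 4. For comparison, the minimum possible |A + A| over all 8-element sets is 2·8 − 1 = 15 (so min K = 15/8), attained only by arithmetic progressions.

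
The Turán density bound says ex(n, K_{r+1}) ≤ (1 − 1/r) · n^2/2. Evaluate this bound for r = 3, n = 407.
Turán density bound = (2/3) · 407^2/2 = 165649/3 ≈ 55216.3333

Turán's theorem: ex(n, K_{r+1}) is achieved by the complete r-partite Turán graph T(n, r) with parts as balanced as possible, and is at most (1 − 1/r) · n^2/2. For r = 3, n = 407: the density bound is (2/3) · 165649/2 = 165649/3 ≈ 55216.3333. The integer-valued extremum is e(T(407, 3)) = 55216, which is strictly less than the density bound 165649/3 since 3 ∤ 407 (the parts of T(407, 3) cannot all be equal).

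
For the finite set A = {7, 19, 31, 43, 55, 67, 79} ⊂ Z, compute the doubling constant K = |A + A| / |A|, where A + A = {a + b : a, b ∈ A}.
K = |A + A| / |A| = 13/7

Enumerate A + A = {a + b : a, b ∈ A}. With |A| = 7, there are |A|^2 = 49 ordered sum pairs; collecting distinct values, A + A = {14, 26, 38, 50, 62, 74, 86, 98, 110, 122, 134, 146, 158}, so |A + A| = 13. Thus K = 13/7. Here |A + A| = 2|A| − 1 = 13, the minimum possible — so K = 13/7 is minimal, which holds iff A is an arithmetic progression.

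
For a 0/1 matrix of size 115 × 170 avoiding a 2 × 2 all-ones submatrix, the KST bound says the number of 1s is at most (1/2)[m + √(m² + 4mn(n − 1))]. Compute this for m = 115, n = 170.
z(115, 170; 2, 2) ≤ (1/2)[115 + √(115² + 4·115·170·169)] = (1/2)[115 + √13229025] = 1876.0863

Kővári–Sós–Turán: let r_1, ..., r_115 be the row sums and z = Σ r_i the total number of 1s. Each pair of columns can share at most one row with both entries 1 (else a 2×2 all-ones block appears), so Σ_i C(r_i, 2) ≤ C(170, 2) = 14365. By convexity Σ_i C(r_i, 2) ≥ 115·C(z/115, 2) = z(z − 115)/(2·115), giving z² − 115z − 115·170·169 ≤ 0 and hence z ≤ (1/2)[115 + √(13225 + 4·3303950)] = (1/2)[115 + √13229025] ≈ (1/2)(115 + 3637.1727) = 1876.0863.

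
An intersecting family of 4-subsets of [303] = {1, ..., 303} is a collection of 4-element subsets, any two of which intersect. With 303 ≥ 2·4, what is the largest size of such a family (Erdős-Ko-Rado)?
max |F| = C(302, 3) = 4545100

Erdős-Ko-Rado (1961): when n ≥ 2k, max |F| = C(n−1, k−1). The bound is attained by the star {A : i ∈ A} for any fixed i ∈ [n]. Here C(303−1, 4−1) = C(302, 3) = 4545100.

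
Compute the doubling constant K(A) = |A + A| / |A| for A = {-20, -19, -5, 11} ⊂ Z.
K = |A + A| / |A| = 10/4 = 5/2

Enumerate A + A = {a + b : a, b ∈ A}. With |A| = 4, there are |A|^2 = 16 ordered sum pairs; collecting distinct values, A + A = {-40, -39, -38, -25, -24, -10, -9, -8, 6, 22}, so |A + A| = 10. Thus K = 10/4 = 5/2. For comparison, the minimum possible |A + A| over all 4-element sets is 2·4 − 1 = 7 (so min K = 7/4), attained only by arithmetic progressions.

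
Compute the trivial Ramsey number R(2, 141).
R(2, 141) = 141

R(2, k) = k for all k ≥ 2: in a 2-colouring of K_k, either some edge is red (a red K_2) or all edges are blue (a blue K_k). And K_{140} coloured all-blue has no blue K_141, so R(2, 141) > 140. Hence R(2, 141) = 141.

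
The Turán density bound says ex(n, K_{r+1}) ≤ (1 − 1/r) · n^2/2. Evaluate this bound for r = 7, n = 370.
Turán density bound = (6/7) · 370^2/2 = 410700/7 ≈ 58671.4286

Turán's theorem: ex(n, K_{r+1}) is achieved by the complete r-partite Turán graph T(n, r) with parts as balanced as possible, and is at most (1 − 1/r) · n^2/2. For r = 7, n = 370: the density bound is (6/7) · 136900/2 = 410700/7 ≈ 58671.4286. The integer-valued extremum is e(T(370, 7)) = 58671, which is strictly less than the density bound 410700/7 since 7 ∤ 370 (the parts of T(370, 7) cannot all be equal).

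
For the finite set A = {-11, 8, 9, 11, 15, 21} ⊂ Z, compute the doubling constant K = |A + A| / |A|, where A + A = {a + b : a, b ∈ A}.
K = |A + A| / |A| = 20/6 = 10/3

Enumerate A + A = {a + b : a, b ∈ A}. With |A| = 6, there are |A|^2 = 36 ordered sum pairs; collecting distinct values, A + A = {-22, -3, -2, 0, 4, 10, 16, 17, 18, 19, 20, 22, 23, 24, 26, 29, 30, 32, 36, 42}, so |A + A| = 20. Thus K = 20/6 = 10/3. For comparison, the minimum possible |A + A| over all 6-element sets is 2·6 − 1 = 11 (so min K = 11/6), attained only by arithmetic progressions.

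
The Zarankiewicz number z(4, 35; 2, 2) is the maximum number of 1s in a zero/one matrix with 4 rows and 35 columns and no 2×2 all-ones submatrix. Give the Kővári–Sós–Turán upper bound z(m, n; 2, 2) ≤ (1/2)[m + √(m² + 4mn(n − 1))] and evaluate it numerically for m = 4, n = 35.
z(4, 35; 2, 2) ≤ (1/2)[4 + √(4² + 4·4·35·34)] = (1/2)[4 + √19056] = 71.0217

Kővári–Sós–Turán: let r_1, ..., r_4 be the row sums and z = Σ r_i the total number of 1s. Each pair of columns can share at most one row with both entries 1 (else a 2×2 all-ones block appears), so Σ_i C(r_i, 2) ≤ C(35, 2) = 595. By convexity Σ_i C(r_i, 2) ≥ 4·C(z/4, 2) = z(z − 4)/(2·4), giving z² − 4z − 4·35·34 ≤ 0 and hence z ≤ (1/2)[4 + √(16 + 4·4760)] = (1/2)[4 + √19056] ≈ (1/2)(4 + 138.0435) = 71.0217.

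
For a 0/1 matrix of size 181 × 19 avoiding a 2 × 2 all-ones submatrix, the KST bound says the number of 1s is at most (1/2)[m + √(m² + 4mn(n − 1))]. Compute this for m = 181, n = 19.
z(181, 19; 2, 2) ≤ (1/2)[181 + √(181² + 4·181·19·18)] = (1/2)[181 + √280369] = 355.2494

Kővári–Sós–Turán: let r_1, ..., r_181 be the row sums and z = Σ r_i the total number of 1s. Each pair of columns can share at most one row with both entries 1 (else a 2×2 all-ones block appears), so Σ_i C(r_i, 2) ≤ C(19, 2) = 171. By convexity Σ_i C(r_i, 2) ≥ 181·C(z/181, 2) = z(z − 181)/(2·181), giving z² − 181z − 181·19·18 ≤ 0 and hence z ≤ (1/2)[181 + √(32761 + 4·61902)] = (1/2)[181 + √280369] ≈ (1/2)(181 + 529.4988) = 355.2494.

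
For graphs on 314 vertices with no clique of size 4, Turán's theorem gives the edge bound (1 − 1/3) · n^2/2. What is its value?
Turán density bound = (2/3) · 314^2/2 = 98596/3 ≈ 32865.3333

Turán's theorem: ex(n, K_{r+1}) is achieved by the complete r-partite Turán graph T(n, r) with parts as balanced as possible, and is at most (1 − 1/r) · n^2/2. For r = 3, n = 314: the density bound is (2/3) · 98596/2 = 98596/3 ≈ 32865.3333. The integer-valued extremum is e(T(314, 3)) = 32865, which is strictly less than the density bound 98596/3 since 3 ∤ 314 (the parts of T(314, 3) cannot all be equal).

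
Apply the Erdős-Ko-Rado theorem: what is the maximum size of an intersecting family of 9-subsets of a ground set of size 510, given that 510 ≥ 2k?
max |F| = C(509, 8) = 105733610925708909

The Erdős-Ko-Rado theorem states: for n ≥ 2k, an intersecting family of k-subsets of an n-element set has size at most C(n − 1, k − 1), with equality for 'star' families {A ⊆ [n] : |A| = k, i ∈ A} (fix an element i). For n = 510, k = 9: C(509, 8) = 105733610925708909.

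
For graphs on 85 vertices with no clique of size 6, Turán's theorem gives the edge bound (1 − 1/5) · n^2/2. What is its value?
Turán density bound = (4/5) · 85^2/2 = 2890

Turán's theorem: ex(n, K_{r+1}) is achieved by the complete r-partite Turán graph T(n, r) with parts as balanced as possible, and is at most (1 − 1/r) · n^2/2. For r = 5, n = 85: the density bound is (4/5) · 7225/2 = 2890. Since 5 ∣ 85, the Turán graph T(85, 5) has parts of equal size 17, and its edge count e(T(85, 5)) = 2890 attains the density bound exactly.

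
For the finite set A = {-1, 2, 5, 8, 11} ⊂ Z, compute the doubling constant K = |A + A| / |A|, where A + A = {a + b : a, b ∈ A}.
K = |A + A| / |A| = 9/5

Enumerate A + A = {a + b : a, b ∈ A}. With |A| = 5, there are |A|^2 = 25 ordered sum pairs; collecting distinct values, A + A = {-2, 1, 4, 7, 10, 13, 16, 19, 22}, so |A + A| = 9. Thus K = 9/5. Here |A + A| = 2|A| − 1 = 9, the minimum possible — so K = 9/5 is minimal, which holds iff A is an arithmetic progression.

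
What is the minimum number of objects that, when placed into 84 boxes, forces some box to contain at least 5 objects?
n = (5 − 1)·84 + 1 = 337

By the generalised pigeonhole principle, to guarantee some box contains ≥ r objects we need more than (r − 1) · k objects total. Threshold: n = (r − 1) · k + 1. With r = 5 and k = 84: n = 4 · 84 + 1 = 336 + 1 = 337. For n = 336 = 4 · 84, we can put exactly 4 objects in every box, avoiding 5 in any single one — so 337 is tight.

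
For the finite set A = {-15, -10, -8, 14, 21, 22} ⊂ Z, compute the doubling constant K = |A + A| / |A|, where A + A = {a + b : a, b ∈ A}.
K = |A + A| / |A| = 20/6 = 10/3

Enumerate A + A = {a + b : a, b ∈ A}. With |A| = 6, there are |A|^2 = 36 ordered sum pairs; collecting distinct values, A + A = {-30, -25, -23, -20, -18, -16, -1, 4, 6, 7, 11, 12, 13, 14, 28, 35, 36, 42, 43, 44}, so |A + A| = 20. Thus K = 20/6 = 10/3. For comparison, the minimum possible |A + A| over all 6-element sets is 2·6 − 1 = 11 (so min K = 11/6), attained only by arithmetic progressions.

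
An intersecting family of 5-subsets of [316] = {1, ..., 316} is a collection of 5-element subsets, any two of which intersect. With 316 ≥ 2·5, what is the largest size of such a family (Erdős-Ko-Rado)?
max |F| = C(315, 4) = 402464790

Erdős-Ko-Rado (1961): when n ≥ 2k, max |F| = C(n−1, k−1). The bound is attained by the star {A : i ∈ A} for any fixed i ∈ [n]. Here C(316−1, 5−1) = C(315, 4) = 402464790.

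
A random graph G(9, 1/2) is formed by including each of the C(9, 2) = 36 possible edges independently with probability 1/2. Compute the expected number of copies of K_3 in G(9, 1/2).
E[# K_3] = C(9, 3) · (1/2)^C(3, 2) = 84 / 2^3 = 21/2 = 10.5

For each 3-subset S of vertices (there are C(9, 3) = 84 such S), let X_S = 1 if S induces a K_3 (all C(3, 2) = 3 edges present). Then P(X_S = 1) = (1/2)^3 = 1/8. By linearity of expectation, E[# K_3] = C(9, 3) · (1/2)^3 = 84 / 8 = 21/2 = 10.5.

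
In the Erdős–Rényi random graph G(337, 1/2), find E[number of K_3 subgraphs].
E[# K_3] = C(337, 3) · (1/2)^C(3, 2) = 6322120 / 2^3 = 790265

For each 3-subset S of vertices (there are C(337, 3) = 6322120 such S), let X_S = 1 if S induces a K_3 (all C(3, 2) = 3 edges present). Then P(X_S = 1) = (1/2)^3 = 1/8. By linearity of expectation, E[# K_3] = C(337, 3) · (1/2)^3 = 6322120 / 8 = 790265.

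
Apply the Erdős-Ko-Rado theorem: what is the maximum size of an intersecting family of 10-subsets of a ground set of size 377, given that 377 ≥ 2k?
max |F| = C(376, 9) = 375862737220322000

Erdős-Ko-Rado (1961): when n ≥ 2k, max |F| = C(n−1, k−1). The bound is attained by the star {A : i ∈ A} for any fixed i ∈ [n]. Here C(377−1, 10−1) = C(376, 9) = 375862737220322000.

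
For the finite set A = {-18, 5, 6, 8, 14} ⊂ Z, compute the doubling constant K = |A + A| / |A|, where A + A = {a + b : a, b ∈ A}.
K = |A + A| / |A| = 15/5 = 3

Enumerate A + A = {a + b : a, b ∈ A}. With |A| = 5, there are |A|^2 = 25 ordered sum pairs; collecting distinct values, A + A = {-36, -13, -12, -10, -4, 10, 11, 12, 13, 14, 16, 19, 20, 22, 28}, so |A + A| = 15. Thus K = 15/5 = 3. For comparison, the minimum possible |A + A| over all 5-element sets is 2·5 − 1 = 9 (so min K = 9/5), attained only by arithmetic progressions.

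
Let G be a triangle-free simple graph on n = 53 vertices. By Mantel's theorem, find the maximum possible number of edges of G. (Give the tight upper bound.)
ex(53, K_3) = ⌊53^2/4⌋ = 702

Mantel (1907): a triangle-free graph on n vertices has at most ⌊n^2/4⌋ edges, with equality for the complete bipartite graph K_{⌊n/2⌋, ⌈n/2⌉}. For n = 53: ⌊53^2/4⌋ = ⌊2809/4⌋ = 702. The extremal graph is K_{26, 27}, which has 26·27 = 702 edges.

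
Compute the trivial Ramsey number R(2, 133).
R(2, 133) = 133

R(2, k) = k for all k ≥ 2: in a 2-colouring of K_k, either some edge is red (a red K_2) or all edges are blue (a blue K_k). And K_{132} coloured all-blue has no blue K_133, so R(2, 133) > 132. Hence R(2, 133) = 133.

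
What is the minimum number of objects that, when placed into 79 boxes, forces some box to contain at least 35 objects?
n = (35 − 1)·79 + 1 = 2687

By the generalised pigeonhole principle, to guarantee some box contains ≥ r objects we need more than (r − 1) · k objects total. Threshold: n = (r − 1) · k + 1. With r = 35 and k = 79: n = 34 · 79 + 1 = 2686 + 1 = 2687. For n = 2686 = 34 · 79, we can put exactly 34 objects in every box, avoiding 35 in any single one — so 2687 is tight.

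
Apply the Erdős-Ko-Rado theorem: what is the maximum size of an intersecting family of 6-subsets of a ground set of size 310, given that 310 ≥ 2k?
max |F| = C(309, 5) = 22724147061

The Erdős-Ko-Rado theorem states: for n ≥ 2k, an intersecting family of k-subsets of an n-element set has size at most C(n − 1, k − 1), with equality for 'star' families {A ⊆ [n] : |A| = k, i ∈ A} (fix an element i). For n = 310, k = 6: C(309, 5) = 22724147061.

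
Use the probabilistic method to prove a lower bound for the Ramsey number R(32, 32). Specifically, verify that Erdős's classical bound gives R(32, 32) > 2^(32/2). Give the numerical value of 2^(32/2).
2^(32/2) = 65536; so R(32, 32) > 65536

Colour each edge of K_n uniformly at random with red/blue. The expected number of monochromatic K_32 is C(n, 32) · 2 · 2^(−C(32,2)). If C(n, 32) · 2^(1 − C(32,2)) < 1, then with positive probability no monochromatic K_32 exists, so R(32, 32) > n. The standard estimate C(n, 32) ≤ n^32/32! shows this inequality holds whenever n ≤ 2^(32/2) (since 32! · 2^(C(32,2) − 1) > 2^(32^2/2) ≥ n^32). Hence R(32, 32) > 2^(32/2) = 65536.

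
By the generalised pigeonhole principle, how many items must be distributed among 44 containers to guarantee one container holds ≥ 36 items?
n = (36 − 1)·44 + 1 = 1541

By the generalised pigeonhole principle, to guarantee some box contains ≥ r objects we need more than (r − 1) · k objects total. Threshold: n = (r − 1) · k + 1. With r = 36 and k = 44: n = 35 · 44 + 1 = 1540 + 1 = 1541. For n = 1540 = 35 · 44, we can put exactly 35 objects in every box, avoiding 36 in any single one — so 1541 is tight.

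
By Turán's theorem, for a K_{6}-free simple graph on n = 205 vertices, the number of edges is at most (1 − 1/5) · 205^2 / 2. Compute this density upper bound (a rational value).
Turán density bound = (4/5) · 205^2/2 = 16810

Turán's theorem: ex(n, K_{r+1}) is achieved by the complete r-partite Turán graph T(n, r) with parts as balanced as possible, and is at most (1 − 1/r) · n^2/2. For r = 5, n = 205: the density bound is (4/5) · 42025/2 = 16810. Since 5 ∣ 205, the Turán graph T(205, 5) has parts of equal size 41, and its edge count e(T(205, 5)) = 16810 attains the density bound exactly.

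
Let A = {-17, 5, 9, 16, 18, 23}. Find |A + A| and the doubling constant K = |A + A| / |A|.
K = |A + A| / |A| = 20/6 = 10/3

Enumerate A + A = {a + b : a, b ∈ A}. With |A| = 6, there are |A|^2 = 36 ordered sum pairs; collecting distinct values, A + A = {-34, -12, -8, -1, 1, 6, 10, 14, 18, 21, 23, 25, 27, 28, 32, 34, 36, 39, 41, 46}, so |A + A| = 20. Thus K = 20/6 = 10/3. For comparison, the minimum possible |A + A| over all 6-element sets is 2·6 − 1 = 11 (so min K = 11/6), attained only by arithmetic progressions.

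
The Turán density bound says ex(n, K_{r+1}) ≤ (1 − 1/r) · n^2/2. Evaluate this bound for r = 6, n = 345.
Turán density bound = (5/6) · 345^2/2 = 198375/4 ≈ 49593.75

Turán's theorem: ex(n, K_{r+1}) is achieved by the complete r-partite Turán graph T(n, r) with parts as balanced as possible, and is at most (1 − 1/r) · n^2/2. For r = 6, n = 345: the density bound is (5/6) · 119025/2 = 198375/4 ≈ 49593.75. The integer-valued extremum is e(T(345, 6)) = 49593, which is strictly less than the density bound 198375/4 since 6 ∤ 345 (the parts of T(345, 6) cannot all be equal).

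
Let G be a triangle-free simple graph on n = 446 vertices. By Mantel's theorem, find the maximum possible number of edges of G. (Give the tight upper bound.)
ex(446, K_3) = ⌊446^2/4⌋ = 49729

Mantel (1907): a triangle-free graph on n vertices has at most ⌊n^2/4⌋ edges, with equality for the complete bipartite graph K_{⌊n/2⌋, ⌈n/2⌉}. For n = 446: ⌊446^2/4⌋ = ⌊198916/4⌋ = 49729. The extremal graph is K_{223, 223}, which has 223·223 = 49729 edges.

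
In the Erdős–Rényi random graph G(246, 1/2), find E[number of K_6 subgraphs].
E[# K_6] = C(246, 6) · (1/2)^C(6, 2) = 289465762509 / 2^15 ≈ 8833794.021881

For each 6-subset S of vertices (there are C(246, 6) = 289465762509 such S), let X_S = 1 if S induces a K_6 (all C(6, 2) = 15 edges present). Then P(X_S = 1) = (1/2)^15 = 1/32768. By linearity of expectation, E[# K_6] = C(246, 6) · (1/2)^15 = 289465762509 / 32768 ≈ 8833794.021881.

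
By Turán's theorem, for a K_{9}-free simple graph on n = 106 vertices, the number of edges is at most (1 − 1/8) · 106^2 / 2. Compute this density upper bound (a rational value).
Turán density bound = (7/8) · 106^2/2 = 19663/4 ≈ 4915.75

Turán's theorem: ex(n, K_{r+1}) is achieved by the complete r-partite Turán graph T(n, r) with parts as balanced as possible, and is at most (1 − 1/r) · n^2/2. For r = 8, n = 106: the density bound is (7/8) · 11236/2 = 19663/4 ≈ 4915.75. The integer-valued extremum is e(T(106, 8)) = 4915, which is strictly less than the density bound 19663/4 since 8 ∤ 106 (the parts of T(106, 8) cannot all be equal).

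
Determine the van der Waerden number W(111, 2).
W(111, 2) = 111 + 1 = 112

A 2-term AP is any pair of integers, so a monochromatic 2-AP exists iff some colour is used at least twice. With 111 colours, the colouring i ↦ i on {1, ..., 111} uses each colour once, avoiding any monochromatic pair, so W(111, 2) > 111. For {1, ..., 112}, pigeonhole forces two integers of the same colour, which form a monochromatic 2-AP. Hence W(111, 2) = 112.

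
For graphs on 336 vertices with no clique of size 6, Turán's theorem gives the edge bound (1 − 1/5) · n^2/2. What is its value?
Turán density bound = (4/5) · 336^2/2 = 225792/5 ≈ 45158.4

Turán's theorem: ex(n, K_{r+1}) is achieved by the complete r-partite Turán graph T(n, r) with parts as balanced as possible, and is at most (1 − 1/r) · n^2/2. For r = 5, n = 336: the density bound is (4/5) · 112896/2 = 225792/5 ≈ 45158.4. The integer-valued extremum is e(T(336, 5)) = 45158, which is strictly less than the density bound 225792/5 since 5 ∤ 336 (the parts of T(336, 5) cannot all be equal).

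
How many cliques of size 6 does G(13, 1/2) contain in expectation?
E[# K_6] = C(13, 6) · (1/2)^C(6, 2) = 1716 / 2^15 = 429/8192 ≈ 0.052368

For each 6-subset S of vertices (there are C(13, 6) = 1716 such S), let X_S = 1 if S induces a K_6 (all C(6, 2) = 15 edges present). Then P(X_S = 1) = (1/2)^15 = 1/32768. By linearity of expectation, E[# K_6] = C(13, 6) · (1/2)^15 = 1716 / 32768 = 429/8192 ≈ 0.052368.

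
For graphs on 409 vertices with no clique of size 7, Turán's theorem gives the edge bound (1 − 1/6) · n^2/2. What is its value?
Turán density bound = (5/6) · 409^2/2 = 836405/12 ≈ 69700.4167

Turán's theorem: ex(n, K_{r+1}) is achieved by the complete r-partite Turán graph T(n, r) with parts as balanced as possible, and is at most (1 − 1/r) · n^2/2. For r = 6, n = 409: the density bound is (5/6) · 167281/2 = 836405/12 ≈ 69700.4167. The integer-valued extremum is e(T(409, 6)) = 69700, which is strictly less than the density bound 836405/12 since 6 ∤ 409 (the parts of T(409, 6) cannot all be equal).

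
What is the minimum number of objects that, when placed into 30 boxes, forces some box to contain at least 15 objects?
n = (15 − 1)·30 + 1 = 421

By the generalised pigeonhole principle, to guarantee some box contains ≥ r objects we need more than (r − 1) · k objects total. Threshold: n = (r − 1) · k + 1. With r = 15 and k = 30: n = 14 · 30 + 1 = 420 + 1 = 421. For n = 420 = 14 · 30, we can put exactly 14 objects in every box, avoiding 15 in any single one — so 421 is tight.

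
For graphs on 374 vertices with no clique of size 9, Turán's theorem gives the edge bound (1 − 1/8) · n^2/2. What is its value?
Turán density bound = (7/8) · 374^2/2 = 244783/4 ≈ 61195.75

Turán's theorem: ex(n, K_{r+1}) is achieved by the complete r-partite Turán graph T(n, r) with parts as balanced as possible, and is at most (1 − 1/r) · n^2/2. For r = 8, n = 374: the density bound is (7/8) · 139876/2 = 244783/4 ≈ 61195.75. The integer-valued extremum is e(T(374, 8)) = 61195, which is strictly less than the density bound 244783/4 since 8 ∤ 374 (the parts of T(374, 8) cannot all be equal).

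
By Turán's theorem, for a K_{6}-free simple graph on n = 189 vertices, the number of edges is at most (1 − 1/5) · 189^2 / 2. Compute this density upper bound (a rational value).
Turán density bound = (4/5) · 189^2/2 = 71442/5 ≈ 14288.4

Turán's theorem: ex(n, K_{r+1}) is achieved by the complete r-partite Turán graph T(n, r) with parts as balanced as possible, and is at most (1 − 1/r) · n^2/2. For r = 5, n = 189: the density bound is (4/5) · 35721/2 = 71442/5 ≈ 14288.4. The integer-valued extremum is e(T(189, 5)) = 14288, which is strictly less than the density bound 71442/5 since 5 ∤ 189 (the parts of T(189, 5) cannot all be equal).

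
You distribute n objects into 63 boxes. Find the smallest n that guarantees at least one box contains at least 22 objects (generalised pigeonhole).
n = (22 − 1)·63 + 1 = 1324

By the generalised pigeonhole principle, to guarantee some box contains ≥ r objects we need more than (r − 1) · k objects total. Threshold: n = (r − 1) · k + 1. With r = 22 and k = 63: n = 21 · 63 + 1 = 1323 + 1 = 1324. For n = 1323 = 21 · 63, we can put exactly 21 objects in every box, avoiding 22 in any single one — so 1324 is tight.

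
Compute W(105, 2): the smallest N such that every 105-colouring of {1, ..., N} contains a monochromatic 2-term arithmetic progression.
W(105, 2) = 105 + 1 = 106

A 2-term AP is any pair of integers, so a monochromatic 2-AP exists iff some colour is used at least twice. With 105 colours, the colouring i ↦ i on {1, ..., 105} uses each colour once, avoiding any monochromatic pair, so W(105, 2) > 105. For {1, ..., 106}, pigeonhole forces two integers of the same colour, which form a monochromatic 2-AP. Hence W(105, 2) = 106.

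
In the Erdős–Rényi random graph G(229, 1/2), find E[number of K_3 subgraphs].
E[# K_3] = C(229, 3) · (1/2)^C(3, 2) = 1975354 / 2^3 = 987677/4 = 246919.25

For each 3-subset S of vertices (there are C(229, 3) = 1975354 such S), let X_S = 1 if S induces a K_3 (all C(3, 2) = 3 edges present). Then P(X_S = 1) = (1/2)^3 = 1/8. By linearity of expectation, E[# K_3] = C(229, 3) · (1/2)^3 = 1975354 / 8 = 987677/4 = 246919.25.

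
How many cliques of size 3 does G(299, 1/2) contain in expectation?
E[# K_3] = C(299, 3) · (1/2)^C(3, 2) = 4410549 / 2^3 = 551318.625

For each 3-subset S of vertices (there are C(299, 3) = 4410549 such S), let X_S = 1 if S induces a K_3 (all C(3, 2) = 3 edges present). Then P(X_S = 1) = (1/2)^3 = 1/8. By linearity of expectation, E[# K_3] = C(299, 3) · (1/2)^3 = 4410549 / 8 = 551318.625.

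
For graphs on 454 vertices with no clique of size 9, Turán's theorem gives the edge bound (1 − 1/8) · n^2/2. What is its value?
Turán density bound = (7/8) · 454^2/2 = 360703/4 ≈ 90175.75

Turán's theorem: ex(n, K_{r+1}) is achieved by the complete r-partite Turán graph T(n, r) with parts as balanced as possible, and is at most (1 − 1/r) · n^2/2. For r = 8, n = 454: the density bound is (7/8) · 206116/2 = 360703/4 ≈ 90175.75. The integer-valued extremum is e(T(454, 8)) = 90175, which is strictly less than the density bound 360703/4 since 8 ∤ 454 (the parts of T(454, 8) cannot all be equal).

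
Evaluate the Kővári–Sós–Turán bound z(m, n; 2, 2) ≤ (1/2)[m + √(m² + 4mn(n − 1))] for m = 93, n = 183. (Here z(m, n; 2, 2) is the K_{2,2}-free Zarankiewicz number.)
z(93, 183; 2, 2) ≤ (1/2)[93 + √(93² + 4·93·183·182)] = (1/2)[93 + √12398481] = 1807.0738

Kővári–Sós–Turán: let r_1, ..., r_93 be the row sums and z = Σ r_i the total number of 1s. Each pair of columns can share at most one row with both entries 1 (else a 2×2 all-ones block appears), so Σ_i C(r_i, 2) ≤ C(183, 2) = 16653. By convexity Σ_i C(r_i, 2) ≥ 93·C(z/93, 2) = z(z − 93)/(2·93), giving z² − 93z − 93·183·182 ≤ 0 and hence z ≤ (1/2)[93 + √(8649 + 4·3097458)] = (1/2)[93 + √12398481] ≈ (1/2)(93 + 3521.1477) = 1807.0738.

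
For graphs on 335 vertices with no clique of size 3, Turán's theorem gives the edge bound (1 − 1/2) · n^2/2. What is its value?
Turán density bound = (1/2) · 335^2/2 = 112225/4 ≈ 28056.25

Turán's theorem: ex(n, K_{r+1}) is achieved by the complete r-partite Turán graph T(n, r) with parts as balanced as possible, and is at most (1 − 1/r) · n^2/2. For r = 2, n = 335: the density bound is (1/2) · 112225/2 = 112225/4 ≈ 28056.25. The integer-valued extremum is e(T(335, 2)) = 28056, which is strictly less than the density bound 112225/4 since 2 ∤ 335 (the parts of T(335, 2) cannot all be equal).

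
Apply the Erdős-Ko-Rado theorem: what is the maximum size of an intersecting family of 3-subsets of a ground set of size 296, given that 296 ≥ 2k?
max |F| = C(295, 2) = 43365

Erdős-Ko-Rado (1961): when n ≥ 2k, max |F| = C(n−1, k−1). The bound is attained by the star {A : i ∈ A} for any fixed i ∈ [n]. Here C(296−1, 3−1) = C(295, 2) = 43365.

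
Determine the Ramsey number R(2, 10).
R(2, 10) = 10

R(2, k) = k for all k ≥ 2: in a 2-colouring of K_k, either some edge is red (a red K_2) or all edges are blue (a blue K_k). And K_{9} coloured all-blue has no blue K_10, so R(2, 10) > 9. Hence R(2, 10) = 10.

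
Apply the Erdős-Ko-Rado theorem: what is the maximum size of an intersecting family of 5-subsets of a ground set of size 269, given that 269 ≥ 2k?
max |F| = C(268, 4) = 210165935

Erdős-Ko-Rado (1961): when n ≥ 2k, max |F| = C(n−1, k−1). The bound is attained by the star {A : i ∈ A} for any fixed i ∈ [n]. Here C(269−1, 5−1) = C(268, 4) = 210165935.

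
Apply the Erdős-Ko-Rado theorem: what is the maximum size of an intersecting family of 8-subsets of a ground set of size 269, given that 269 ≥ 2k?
max |F| = C(268, 7) = 18205558067224

Erdős-Ko-Rado (1961): when n ≥ 2k, max |F| = C(n−1, k−1). The bound is attained by the star {A : i ∈ A} for any fixed i ∈ [n]. Here C(269−1, 8−1) = C(268, 7) = 18205558067224.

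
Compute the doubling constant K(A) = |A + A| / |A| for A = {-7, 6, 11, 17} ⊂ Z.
K = |A + A| / |A| = 10/4 = 5/2

Enumerate A + A = {a + b : a, b ∈ A}. With |A| = 4, there are |A|^2 = 16 ordered sum pairs; collecting distinct values, A + A = {-14, -1, 4, 10, 12, 17, 22, 23, 28, 34}, so |A + A| = 10. Thus K = 10/4 = 5/2. For comparison, the minimum possible |A + A| over all 4-element sets is 2·4 − 1 = 7 (so min K = 7/4), attained only by arithmetic progressions.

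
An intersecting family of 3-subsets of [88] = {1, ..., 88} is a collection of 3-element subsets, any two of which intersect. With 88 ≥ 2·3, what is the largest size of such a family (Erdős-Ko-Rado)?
max |F| = C(87, 2) = 3741

Erdős-Ko-Rado (1961): when n ≥ 2k, max |F| = C(n−1, k−1). The bound is attained by the star {A : i ∈ A} for any fixed i ∈ [n]. Here C(88−1, 3−1) = C(87, 2) = 3741.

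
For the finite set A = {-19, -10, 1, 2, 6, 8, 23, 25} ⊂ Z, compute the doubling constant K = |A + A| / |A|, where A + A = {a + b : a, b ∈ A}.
K = |A + A| / |A| = 34/8 = 17/4

Enumerate A + A = {a + b : a, b ∈ A}. With |A| = 8, there are |A|^2 = 64 ordered sum pairs; collecting distinct values, A + A = {-38, -29, -20, -18, -17, -13, -11, -9, -8, -4, -2, 2, 3, 4, 6, 7, 8, 9, 10, 12, 13, 14, 15, 16, 24, 25, 26, 27, 29, 31, 33, 46, 48, 50}, so |A + A| = 34. Thus K = 34/8 = 17/4. For comparison, the minimum possible |A + A| over all 8-element sets is 2·8 − 1 = 15 (so min K = 15/8), attained only by arithmetic progressions.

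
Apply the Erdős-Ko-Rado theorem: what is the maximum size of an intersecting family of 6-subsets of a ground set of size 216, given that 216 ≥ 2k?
max |F| = C(215, 5) = 3653161793

The Erdős-Ko-Rado theorem states: for n ≥ 2k, an intersecting family of k-subsets of an n-element set has size at most C(n − 1, k − 1), with equality for 'star' families {A ⊆ [n] : |A| = k, i ∈ A} (fix an element i). For n = 216, k = 6: C(215, 5) = 3653161793.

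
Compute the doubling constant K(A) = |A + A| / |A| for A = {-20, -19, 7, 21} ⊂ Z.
K = |A + A| / |A| = 10/4 = 5/2

Enumerate A + A = {a + b : a, b ∈ A}. With |A| = 4, there are |A|^2 = 16 ordered sum pairs; collecting distinct values, A + A = {-40, -39, -38, -13, -12, 1, 2, 14, 28, 42}, so |A + A| = 10. Thus K = 10/4 = 5/2. For comparison, the minimum possible |A + A| over all 4-element sets is 2·4 − 1 = 7 (so min K = 7/4), attained only by arithmetic progressions.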